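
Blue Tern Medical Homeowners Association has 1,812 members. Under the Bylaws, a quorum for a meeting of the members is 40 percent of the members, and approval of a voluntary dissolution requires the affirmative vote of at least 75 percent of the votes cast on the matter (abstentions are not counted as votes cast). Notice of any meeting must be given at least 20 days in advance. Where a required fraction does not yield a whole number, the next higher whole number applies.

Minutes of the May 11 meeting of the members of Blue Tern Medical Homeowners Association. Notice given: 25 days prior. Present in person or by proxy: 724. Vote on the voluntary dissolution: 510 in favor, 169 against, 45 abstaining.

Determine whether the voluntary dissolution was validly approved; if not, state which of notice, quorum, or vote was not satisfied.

Invalid — quorum requirement not satisfied.

Notice: 25 days given; 20 required. Satisfied.
Quorum: 40% of 1,812 = 724.80, rounded up to 725; 724 present. Not satisfied.
Vote: requires three-fourths of the votes cast (724 − 45 abstaining = 679); 3/4 of 679 = 509.25, rounded up to 510, so 510 needed; 510 in favor. Satisfied.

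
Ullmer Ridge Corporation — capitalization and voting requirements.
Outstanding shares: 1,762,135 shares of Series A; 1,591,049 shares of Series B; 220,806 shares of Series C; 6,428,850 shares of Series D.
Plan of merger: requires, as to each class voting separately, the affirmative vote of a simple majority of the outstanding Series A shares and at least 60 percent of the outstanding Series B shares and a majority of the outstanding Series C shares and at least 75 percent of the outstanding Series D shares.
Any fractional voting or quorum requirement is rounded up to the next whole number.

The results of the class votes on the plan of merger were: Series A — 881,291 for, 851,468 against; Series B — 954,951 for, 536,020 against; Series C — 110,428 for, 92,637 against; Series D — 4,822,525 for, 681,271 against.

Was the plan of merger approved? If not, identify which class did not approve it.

Approved — every class gave the required vote.

Series A: a majority of 1762135 is 881068; 881,068 required, 881,291 in favor — approved.
Series B: 3/5 of 1591049 = 954629.40, rounded up to 954630; 954,630 required, 954,951 in favor — approved.
Series C: a majority of 220806 is 110404; 110,404 required, 110,428 in favor — approved.
Series D: 3/4 of 6428850 = 4821637.50, rounded up to 4821638; 4,821,638 required, 4,822,525 in favor — approved.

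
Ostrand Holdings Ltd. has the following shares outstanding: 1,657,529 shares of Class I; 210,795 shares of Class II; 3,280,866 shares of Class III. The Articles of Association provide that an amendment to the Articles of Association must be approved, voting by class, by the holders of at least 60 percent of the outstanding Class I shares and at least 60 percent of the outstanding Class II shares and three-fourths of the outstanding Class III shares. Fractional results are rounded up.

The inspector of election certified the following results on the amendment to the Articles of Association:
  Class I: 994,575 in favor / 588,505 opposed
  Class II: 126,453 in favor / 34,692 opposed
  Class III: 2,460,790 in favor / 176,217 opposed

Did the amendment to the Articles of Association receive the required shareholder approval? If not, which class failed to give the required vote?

Class I: 3/5 of 1657529 = 994517.40, rounded up to 994518; 994,518 required, 994,575 in favor — approved.
Class II: 3/5 of 210795 = 126477; 126,477 required, 126,453 in favor — not approved.
Class III: 3/4 of 3280866 = 2460649.50, rounded up to 2460650; 2,460,650 required, 2,460,790 in favor — approved.

Not approved — the Class II shares did not give the required vote.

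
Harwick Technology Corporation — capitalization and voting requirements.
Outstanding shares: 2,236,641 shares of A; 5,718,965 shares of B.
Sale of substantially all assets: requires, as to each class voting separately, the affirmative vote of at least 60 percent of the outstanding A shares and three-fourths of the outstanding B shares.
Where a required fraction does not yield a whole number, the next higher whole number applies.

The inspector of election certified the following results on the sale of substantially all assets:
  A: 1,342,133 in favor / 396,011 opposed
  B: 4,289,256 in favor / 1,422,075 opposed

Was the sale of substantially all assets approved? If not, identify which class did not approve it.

Approved — every class gave the required vote.

A: 3/5 of 2236641 = 1341984.60, rounded up to 1341985; 1,341,985 required, 1,342,133 in favor — approved.
B: 3/4 of 5718965 = 4289223.75, rounded up to 4289224; 4,289,224 required, 4,289,256 in favor — approved.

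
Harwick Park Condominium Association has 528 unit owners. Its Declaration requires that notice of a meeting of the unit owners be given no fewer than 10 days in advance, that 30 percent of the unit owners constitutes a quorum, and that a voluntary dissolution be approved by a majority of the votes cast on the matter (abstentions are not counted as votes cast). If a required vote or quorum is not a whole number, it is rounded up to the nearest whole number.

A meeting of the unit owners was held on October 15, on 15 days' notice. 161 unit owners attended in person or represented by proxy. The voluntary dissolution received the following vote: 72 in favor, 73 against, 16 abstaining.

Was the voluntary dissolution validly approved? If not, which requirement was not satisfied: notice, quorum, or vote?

Notice: 15 days given; 10 required. Satisfied.
Quorum: 30% of 528 = 158.40, rounded up to 159; 161 present. Satisfied.
Vote: requires a majority of the votes cast (161 − 16 abstaining = 145); a majority of 145 is 73, so 73 needed; 72 in favor. Not satisfied.

Invalid — vote requirement not satisfied.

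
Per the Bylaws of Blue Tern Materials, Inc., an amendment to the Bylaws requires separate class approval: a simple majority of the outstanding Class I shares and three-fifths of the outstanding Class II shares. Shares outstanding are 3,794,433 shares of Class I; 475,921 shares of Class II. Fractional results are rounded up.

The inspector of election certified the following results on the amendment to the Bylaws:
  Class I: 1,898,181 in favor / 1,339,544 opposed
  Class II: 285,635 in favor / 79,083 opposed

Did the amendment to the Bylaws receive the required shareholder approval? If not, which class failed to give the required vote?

Class I: a majority of 3794433 is 1897217; 1,897,217 required, 1,898,181 in favor — approved.
Class II: 3/5 of 475921 = 285552.60, rounded up to 285553; 285,553 required, 285,635 in favor — approved.

Approved — every class gave the required vote.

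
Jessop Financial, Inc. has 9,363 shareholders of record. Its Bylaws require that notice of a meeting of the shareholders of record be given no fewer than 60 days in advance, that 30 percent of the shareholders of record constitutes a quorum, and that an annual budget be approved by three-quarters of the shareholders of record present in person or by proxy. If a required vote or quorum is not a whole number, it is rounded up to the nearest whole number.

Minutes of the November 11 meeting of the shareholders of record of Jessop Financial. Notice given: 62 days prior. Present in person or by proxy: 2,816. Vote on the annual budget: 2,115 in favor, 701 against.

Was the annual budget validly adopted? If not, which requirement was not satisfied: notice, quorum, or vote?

Notice: 62 days given; 60 required. Satisfied.
Quorum: 30% of 9,363 = 2,808.90, rounded up to 2,809; 2,816 present. Satisfied.
Vote: requires three-fourths of those present (2,816); 3/4 of 2816 = 2112, so 2,112 needed; 2,115 in favor. Satisfied.

Valid — all requirements satisfied.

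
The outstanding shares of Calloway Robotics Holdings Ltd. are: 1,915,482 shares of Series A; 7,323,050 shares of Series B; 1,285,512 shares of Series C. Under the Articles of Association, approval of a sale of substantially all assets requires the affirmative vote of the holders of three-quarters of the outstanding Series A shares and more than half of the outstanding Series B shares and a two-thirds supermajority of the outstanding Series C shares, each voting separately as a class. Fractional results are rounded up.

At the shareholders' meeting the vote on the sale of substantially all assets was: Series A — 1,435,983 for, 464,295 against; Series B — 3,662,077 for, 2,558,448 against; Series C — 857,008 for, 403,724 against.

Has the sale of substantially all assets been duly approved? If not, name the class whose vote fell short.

Not approved — the Series A shares did not give the required vote.

Series A: 3/4 of 1915482 = 1436611.50, rounded up to 1436612; 1,436,612 required, 1,435,983 in favor — not approved.
Series B: a majority of 7323050 is 3661526; 3,661,526 required, 3,662,077 in favor — approved.
Series C: 2/3 of 1285512 = 857008; 857,008 required, 857,008 in favor — approved.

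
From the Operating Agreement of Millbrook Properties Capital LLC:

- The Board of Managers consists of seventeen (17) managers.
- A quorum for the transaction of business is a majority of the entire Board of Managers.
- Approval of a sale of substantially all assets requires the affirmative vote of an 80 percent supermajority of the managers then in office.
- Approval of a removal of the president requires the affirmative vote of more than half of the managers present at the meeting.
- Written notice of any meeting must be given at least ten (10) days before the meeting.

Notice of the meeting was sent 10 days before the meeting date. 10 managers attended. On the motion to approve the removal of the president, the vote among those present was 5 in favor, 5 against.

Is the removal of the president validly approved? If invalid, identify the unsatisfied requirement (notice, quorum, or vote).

Invalid — vote requirement not satisfied.

Notice: 10 days given; 10 required (10 ≥ 10). Satisfied.
Quorum: 10 present; quorum is 9. Satisfied.
Vote: the removal of the president requires a majority of the managers present (10). A majority of 10 is 6, so 6 affirmative votes are needed; 5 voted in favor. Not satisfied.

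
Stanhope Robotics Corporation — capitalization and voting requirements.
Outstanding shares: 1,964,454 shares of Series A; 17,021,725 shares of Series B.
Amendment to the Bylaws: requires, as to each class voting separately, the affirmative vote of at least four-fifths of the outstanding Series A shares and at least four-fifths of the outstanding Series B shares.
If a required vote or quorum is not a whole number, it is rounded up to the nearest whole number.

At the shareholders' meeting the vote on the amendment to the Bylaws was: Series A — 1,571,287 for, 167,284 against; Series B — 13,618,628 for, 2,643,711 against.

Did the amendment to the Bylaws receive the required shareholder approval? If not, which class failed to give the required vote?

Not approved — the Series A shares did not give the required vote.

Series A: 4/5 of 1964454 = 1571563.20, rounded up to 1571564; 1,571,564 required, 1,571,287 in favor — not approved.
Series B: 4/5 of 17021725 = 13617380; 13,617,380 required, 13,618,628 in favor — approved.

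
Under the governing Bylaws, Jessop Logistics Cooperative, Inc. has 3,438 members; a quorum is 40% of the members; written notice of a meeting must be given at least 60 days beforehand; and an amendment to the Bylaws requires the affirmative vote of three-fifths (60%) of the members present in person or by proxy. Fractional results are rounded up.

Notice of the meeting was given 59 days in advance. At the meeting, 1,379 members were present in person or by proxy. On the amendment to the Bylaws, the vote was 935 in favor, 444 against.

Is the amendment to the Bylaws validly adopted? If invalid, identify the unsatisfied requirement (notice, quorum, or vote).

Notice: 59 days given; 60 required. Not satisfied.
Quorum: 40% of 3,438 = 1,375.20, rounded up to 1,376; 1,379 present. Satisfied.
Vote: requires three-fifths of those present (1,379); 3/5 of 1379 = 827.40, rounded up to 828, so 828 needed; 935 in favor. Satisfied.

Invalid — notice requirement not satisfied.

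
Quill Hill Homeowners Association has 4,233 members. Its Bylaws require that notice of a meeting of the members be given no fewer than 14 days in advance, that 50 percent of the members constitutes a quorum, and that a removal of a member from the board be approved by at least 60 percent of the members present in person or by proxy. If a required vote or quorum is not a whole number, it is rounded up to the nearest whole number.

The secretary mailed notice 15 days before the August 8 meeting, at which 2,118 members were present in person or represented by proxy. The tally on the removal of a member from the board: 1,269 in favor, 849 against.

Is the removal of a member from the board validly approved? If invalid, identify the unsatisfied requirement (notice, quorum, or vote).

Invalid — vote requirement not satisfied.

Notice: 15 days given; 14 required. Satisfied.
Quorum: 50% of 4,233 = 2,116.50, rounded up to 2,117; 2,118 present. Satisfied.
Vote: requires three-fifths of those present (2,118); 3/5 of 2118 = 1270.80, rounded up to 1271, so 1,271 needed; 1,269 in favor. Not satisfied.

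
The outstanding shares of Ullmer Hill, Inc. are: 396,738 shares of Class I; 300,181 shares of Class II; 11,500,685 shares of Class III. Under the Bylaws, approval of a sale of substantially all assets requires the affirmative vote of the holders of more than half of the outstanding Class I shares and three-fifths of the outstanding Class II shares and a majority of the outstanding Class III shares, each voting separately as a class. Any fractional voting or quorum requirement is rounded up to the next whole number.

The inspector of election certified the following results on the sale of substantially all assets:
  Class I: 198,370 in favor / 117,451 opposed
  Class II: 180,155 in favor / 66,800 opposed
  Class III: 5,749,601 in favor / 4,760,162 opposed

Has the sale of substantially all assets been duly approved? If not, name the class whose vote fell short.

Class I: a majority of 396738 is 198370; 198,370 required, 198,370 in favor — approved.
Class II: 3/5 of 300181 = 180108.60, rounded up to 180109; 180,109 required, 180,155 in favor — approved.
Class III: a majority of 11500685 is 5750343; 5,750,343 required, 5,749,601 in favor — not approved.

Not approved — the Class III shares did not give the required vote.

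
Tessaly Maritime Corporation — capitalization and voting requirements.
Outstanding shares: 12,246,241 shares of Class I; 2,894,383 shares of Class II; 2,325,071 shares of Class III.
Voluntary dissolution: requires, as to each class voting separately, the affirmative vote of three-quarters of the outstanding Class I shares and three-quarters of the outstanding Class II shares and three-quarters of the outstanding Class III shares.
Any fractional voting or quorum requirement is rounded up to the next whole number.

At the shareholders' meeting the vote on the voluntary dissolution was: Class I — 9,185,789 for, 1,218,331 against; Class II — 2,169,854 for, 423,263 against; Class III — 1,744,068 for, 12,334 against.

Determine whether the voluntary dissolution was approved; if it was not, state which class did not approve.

Class I: 3/4 of 12246241 = 9184680.75, rounded up to 9184681; 9,184,681 required, 9,185,789 in favor — approved.
Class II: 3/4 of 2894383 = 2170787.25, rounded up to 2170788; 2,170,788 required, 2,169,854 in favor — not approved.
Class III: 3/4 of 2325071 = 1743803.25, rounded up to 1743804; 1,743,804 required, 1,744,068 in favor — approved.

Not approved — the Class II shares did not give the required vote.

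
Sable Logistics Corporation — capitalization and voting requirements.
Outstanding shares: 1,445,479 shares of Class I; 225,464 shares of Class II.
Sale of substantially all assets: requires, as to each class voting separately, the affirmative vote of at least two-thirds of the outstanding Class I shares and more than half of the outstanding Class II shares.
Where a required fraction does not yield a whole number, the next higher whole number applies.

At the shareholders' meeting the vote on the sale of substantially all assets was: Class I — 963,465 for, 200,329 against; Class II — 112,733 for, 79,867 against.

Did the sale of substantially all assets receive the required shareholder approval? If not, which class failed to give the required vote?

Not approved — the Class I shares did not give the required vote.

Class I: 2/3 of 1445479 = 963652.67, rounded up to 963653; 963,653 required, 963,465 in favor — not approved.
Class II: a majority of 225464 is 112733; 112,733 required, 112,733 in favor — approved.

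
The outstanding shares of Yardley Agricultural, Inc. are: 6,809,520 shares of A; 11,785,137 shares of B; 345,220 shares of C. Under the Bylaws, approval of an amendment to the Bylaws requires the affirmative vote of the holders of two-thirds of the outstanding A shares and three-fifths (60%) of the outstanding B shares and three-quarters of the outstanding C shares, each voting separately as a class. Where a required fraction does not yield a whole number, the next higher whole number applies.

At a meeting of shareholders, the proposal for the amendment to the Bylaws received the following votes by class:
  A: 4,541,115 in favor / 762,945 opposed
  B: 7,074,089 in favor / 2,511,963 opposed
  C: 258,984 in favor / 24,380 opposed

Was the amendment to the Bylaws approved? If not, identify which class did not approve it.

Approved — every class gave the required vote.

A: 2/3 of 6809520 = 4539680; 4,539,680 required, 4,541,115 in favor — approved.
B: 3/5 of 11785137 = 7071082.20, rounded up to 7071083; 7,071,083 required, 7,074,089 in favor — approved.
C: 3/4 of 345220 = 258915; 258,915 required, 258,984 in favor — approved.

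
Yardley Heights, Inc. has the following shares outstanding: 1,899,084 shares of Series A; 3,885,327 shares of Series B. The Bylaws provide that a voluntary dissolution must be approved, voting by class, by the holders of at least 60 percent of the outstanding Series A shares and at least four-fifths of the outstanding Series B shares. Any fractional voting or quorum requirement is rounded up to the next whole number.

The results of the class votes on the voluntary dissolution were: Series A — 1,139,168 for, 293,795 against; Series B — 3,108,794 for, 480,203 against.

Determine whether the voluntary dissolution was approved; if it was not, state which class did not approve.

Series A: 3/5 of 1899084 = 1139450.40, rounded up to 1139451; 1,139,451 required, 1,139,168 in favor — not approved.
Series B: 4/5 of 3885327 = 3108261.60, rounded up to 3108262; 3,108,262 required, 3,108,794 in favor — approved.

Not approved — the Series A shares did not give the required vote.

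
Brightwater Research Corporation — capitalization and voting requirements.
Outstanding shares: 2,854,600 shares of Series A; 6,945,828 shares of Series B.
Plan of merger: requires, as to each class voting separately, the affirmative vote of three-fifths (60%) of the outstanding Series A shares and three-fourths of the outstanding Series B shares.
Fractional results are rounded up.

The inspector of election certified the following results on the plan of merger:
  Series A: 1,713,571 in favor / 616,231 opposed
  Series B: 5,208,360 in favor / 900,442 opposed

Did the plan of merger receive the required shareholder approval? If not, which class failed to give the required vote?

Series A: 3/5 of 2854600 = 1712760; 1,712,760 required, 1,713,571 in favor — approved.
Series B: 3/4 of 6945828 = 5209371; 5,209,371 required, 5,208,360 in favor — not approved.

Not approved — the Series B shares did not give the required vote.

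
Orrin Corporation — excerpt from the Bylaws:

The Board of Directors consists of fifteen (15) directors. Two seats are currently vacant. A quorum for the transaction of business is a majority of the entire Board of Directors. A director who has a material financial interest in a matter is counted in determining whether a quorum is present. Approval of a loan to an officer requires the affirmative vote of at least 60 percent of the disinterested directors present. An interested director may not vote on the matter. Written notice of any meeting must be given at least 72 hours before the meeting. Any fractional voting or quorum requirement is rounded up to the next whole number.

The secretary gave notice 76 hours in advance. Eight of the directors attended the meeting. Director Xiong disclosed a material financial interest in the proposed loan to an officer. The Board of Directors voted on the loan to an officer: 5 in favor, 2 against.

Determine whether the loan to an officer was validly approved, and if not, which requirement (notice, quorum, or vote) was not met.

Notice: 76 hours given; 72 required (76 ≥ 72). Satisfied.
Quorum: 8 present (interested directors count toward quorum); quorum is 8. Satisfied.
Vote: the loan to an officer requires three-fifths of the disinterested directors present (8 − 1 = 7). 3/5 of 7 = 4.20, rounded up to 5, so 5 affirmative votes are needed; 5 voted in favor. Satisfied.

Valid — all requirements satisfied.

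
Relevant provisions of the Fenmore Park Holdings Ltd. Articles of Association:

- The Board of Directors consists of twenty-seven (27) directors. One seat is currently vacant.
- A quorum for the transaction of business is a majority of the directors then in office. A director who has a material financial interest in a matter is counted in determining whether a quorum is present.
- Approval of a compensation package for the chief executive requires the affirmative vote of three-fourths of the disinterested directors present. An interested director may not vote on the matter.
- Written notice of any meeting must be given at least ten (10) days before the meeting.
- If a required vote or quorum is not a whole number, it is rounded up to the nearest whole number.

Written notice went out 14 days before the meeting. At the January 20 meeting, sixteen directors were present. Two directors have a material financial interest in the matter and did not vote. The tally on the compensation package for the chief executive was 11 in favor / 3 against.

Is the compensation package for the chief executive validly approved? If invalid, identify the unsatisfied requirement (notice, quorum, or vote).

Notice: 14 days given; 10 required (14 ≥ 10). Satisfied.
Quorum: 16 present (interested directors count toward quorum); quorum is 14. Satisfied.
Vote: the compensation package for the chief executive requires three-fourths of the disinterested directors present (16 − 2 = 14). 3/4 of 14 = 10.50, rounded up to 11, so 11 affirmative votes are needed; 11 voted in favor. Satisfied.

Valid — all requirements satisfied.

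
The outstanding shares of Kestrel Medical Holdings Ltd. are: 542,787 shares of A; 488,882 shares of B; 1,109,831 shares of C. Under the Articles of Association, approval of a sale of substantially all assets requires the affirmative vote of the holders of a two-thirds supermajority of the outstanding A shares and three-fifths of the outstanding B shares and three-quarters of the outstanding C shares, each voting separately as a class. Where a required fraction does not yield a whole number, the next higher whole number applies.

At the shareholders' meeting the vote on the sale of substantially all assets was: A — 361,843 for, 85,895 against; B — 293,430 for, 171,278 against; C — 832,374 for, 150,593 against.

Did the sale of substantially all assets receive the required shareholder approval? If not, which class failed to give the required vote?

Not approved — the A shares did not give the required vote.

A: 2/3 of 542787 = 361858; 361,858 required, 361,843 in favor — not approved.
B: 3/5 of 488882 = 293329.20, rounded up to 293330; 293,330 required, 293,430 in favor — approved.
C: 3/4 of 1109831 = 832373.25, rounded up to 832374; 832,374 required, 832,374 in favor — approved.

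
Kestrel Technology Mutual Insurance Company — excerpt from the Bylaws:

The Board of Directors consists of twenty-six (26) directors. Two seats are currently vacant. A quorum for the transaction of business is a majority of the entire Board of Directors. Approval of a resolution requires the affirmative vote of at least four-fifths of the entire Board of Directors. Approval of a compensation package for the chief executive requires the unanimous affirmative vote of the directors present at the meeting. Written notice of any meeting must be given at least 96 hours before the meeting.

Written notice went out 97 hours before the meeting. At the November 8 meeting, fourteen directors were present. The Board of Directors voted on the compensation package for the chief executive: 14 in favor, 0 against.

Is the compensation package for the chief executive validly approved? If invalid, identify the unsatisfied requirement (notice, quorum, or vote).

Valid — all requirements satisfied.

Notice: 97 hours given; 96 required (97 ≥ 96). Satisfied.
Quorum: 14 present; quorum is 14. Satisfied.
Vote: the compensation package for the chief executive requires the unanimous vote of the directors present (14). Unanimous means all 14, so 14 affirmative votes are needed; 14 voted in favor. Satisfied.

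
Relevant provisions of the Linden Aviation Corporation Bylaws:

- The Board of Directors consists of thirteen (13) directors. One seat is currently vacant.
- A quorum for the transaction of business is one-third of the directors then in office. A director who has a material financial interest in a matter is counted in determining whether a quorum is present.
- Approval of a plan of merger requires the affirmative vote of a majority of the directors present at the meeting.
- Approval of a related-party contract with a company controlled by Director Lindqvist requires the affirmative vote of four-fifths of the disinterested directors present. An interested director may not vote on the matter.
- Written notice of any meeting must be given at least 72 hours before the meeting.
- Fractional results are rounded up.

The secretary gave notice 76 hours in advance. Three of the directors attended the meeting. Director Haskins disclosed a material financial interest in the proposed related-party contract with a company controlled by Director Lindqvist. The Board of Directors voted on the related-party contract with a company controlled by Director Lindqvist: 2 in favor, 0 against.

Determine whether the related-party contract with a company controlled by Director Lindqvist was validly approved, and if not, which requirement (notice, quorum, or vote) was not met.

Invalid — quorum requirement not satisfied.

Notice: 76 hours given; 72 required (76 ≥ 72). Satisfied.
Quorum: 3 present (interested directors count toward quorum); quorum is 4. Not satisfied.
Vote: the related-party contract with a company controlled by Director Lindqvist requires four-fifths of the disinterested directors present (3 − 1 = 2). 4/5 of 2 = 1.60, rounded up to 2, so 2 affirmative votes are needed; 2 voted in favor. Satisfied. (Moot — without a quorum no business can be validly transacted.)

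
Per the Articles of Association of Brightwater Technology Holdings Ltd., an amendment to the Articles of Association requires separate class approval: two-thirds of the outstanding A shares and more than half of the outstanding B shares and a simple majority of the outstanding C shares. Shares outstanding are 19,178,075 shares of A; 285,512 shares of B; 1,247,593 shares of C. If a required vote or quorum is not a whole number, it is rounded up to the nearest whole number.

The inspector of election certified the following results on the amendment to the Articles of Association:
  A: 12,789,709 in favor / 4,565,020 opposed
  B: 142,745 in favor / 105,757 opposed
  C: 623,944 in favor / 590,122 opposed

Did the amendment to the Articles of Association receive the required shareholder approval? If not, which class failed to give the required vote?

Not approved — the B shares did not give the required vote.

A: 2/3 of 19178075 = 12785383.33, rounded up to 12785384; 12,785,384 required, 12,789,709 in favor — approved.
B: a majority of 285512 is 142757; 142,757 required, 142,745 in favor — not approved.
C: a majority of 1247593 is 623797; 623,797 required, 623,944 in favor — approved.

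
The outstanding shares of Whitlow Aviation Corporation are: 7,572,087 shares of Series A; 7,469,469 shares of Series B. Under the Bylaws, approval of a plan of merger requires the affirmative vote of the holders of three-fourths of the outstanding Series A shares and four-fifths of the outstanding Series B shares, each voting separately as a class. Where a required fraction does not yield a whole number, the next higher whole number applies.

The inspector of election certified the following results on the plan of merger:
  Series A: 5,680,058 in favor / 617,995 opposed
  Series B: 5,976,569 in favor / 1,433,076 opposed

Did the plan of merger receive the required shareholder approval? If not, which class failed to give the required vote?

Approved — every class gave the required vote.

Series A: 3/4 of 7572087 = 5679065.25, rounded up to 5679066; 5,679,066 required, 5,680,058 in favor — approved.
Series B: 4/5 of 7469469 = 5975575.20, rounded up to 5975576; 5,975,576 required, 5,976,569 in favor — approved.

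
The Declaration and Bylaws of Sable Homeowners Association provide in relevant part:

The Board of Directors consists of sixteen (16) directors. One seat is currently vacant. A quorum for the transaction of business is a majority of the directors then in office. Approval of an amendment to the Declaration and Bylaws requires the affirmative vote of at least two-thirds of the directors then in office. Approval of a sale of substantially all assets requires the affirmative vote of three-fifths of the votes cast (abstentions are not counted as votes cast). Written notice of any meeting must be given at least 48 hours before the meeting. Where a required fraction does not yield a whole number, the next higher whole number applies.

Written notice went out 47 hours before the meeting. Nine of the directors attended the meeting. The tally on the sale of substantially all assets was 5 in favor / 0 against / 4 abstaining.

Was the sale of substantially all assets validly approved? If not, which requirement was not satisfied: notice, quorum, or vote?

Invalid — notice requirement not satisfied.

Notice: 47 hours given; 48 required (47 < 48). Not satisfied.
Quorum: 9 present; quorum is 8. Satisfied.
Vote: the sale of substantially all assets requires three-fifths of the votes cast (9 present − 4 abstaining = 5). 3/5 of 5 = 3, so 3 affirmative votes are needed; 5 voted in favor. Satisfied.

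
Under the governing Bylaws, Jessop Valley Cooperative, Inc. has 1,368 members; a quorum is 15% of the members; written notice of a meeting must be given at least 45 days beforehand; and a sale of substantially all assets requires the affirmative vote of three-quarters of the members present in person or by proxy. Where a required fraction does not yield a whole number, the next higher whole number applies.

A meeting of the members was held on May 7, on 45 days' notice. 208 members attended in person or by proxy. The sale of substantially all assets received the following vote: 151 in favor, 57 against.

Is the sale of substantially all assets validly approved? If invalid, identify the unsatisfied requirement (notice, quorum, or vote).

Notice: 45 days given; 45 required. Satisfied.
Quorum: 15% of 1,368 = 205.20, rounded up to 206; 208 present. Satisfied.
Vote: requires three-fourths of those present (208); 3/4 of 208 = 156, so 156 needed; 151 in favor. Not satisfied.

Invalid — vote requirement not satisfied.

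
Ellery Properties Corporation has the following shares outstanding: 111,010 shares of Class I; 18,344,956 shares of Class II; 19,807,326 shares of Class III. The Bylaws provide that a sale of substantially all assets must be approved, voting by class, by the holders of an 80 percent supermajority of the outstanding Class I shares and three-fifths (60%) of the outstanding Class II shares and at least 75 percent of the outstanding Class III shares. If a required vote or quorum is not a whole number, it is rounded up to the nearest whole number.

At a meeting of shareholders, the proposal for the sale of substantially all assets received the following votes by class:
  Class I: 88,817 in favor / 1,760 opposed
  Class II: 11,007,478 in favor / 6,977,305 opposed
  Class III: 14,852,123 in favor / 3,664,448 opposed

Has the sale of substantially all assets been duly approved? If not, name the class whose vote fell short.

Class I: 4/5 of 111010 = 88808; 88,808 required, 88,817 in favor — approved.
Class II: 3/5 of 18344956 = 11006973.60, rounded up to 11006974; 11,006,974 required, 11,007,478 in favor — approved.
Class III: 3/4 of 19807326 = 14855494.50, rounded up to 14855495; 14,855,495 required, 14,852,123 in favor — not approved.

Not approved — the Class III shares did not give the required vote.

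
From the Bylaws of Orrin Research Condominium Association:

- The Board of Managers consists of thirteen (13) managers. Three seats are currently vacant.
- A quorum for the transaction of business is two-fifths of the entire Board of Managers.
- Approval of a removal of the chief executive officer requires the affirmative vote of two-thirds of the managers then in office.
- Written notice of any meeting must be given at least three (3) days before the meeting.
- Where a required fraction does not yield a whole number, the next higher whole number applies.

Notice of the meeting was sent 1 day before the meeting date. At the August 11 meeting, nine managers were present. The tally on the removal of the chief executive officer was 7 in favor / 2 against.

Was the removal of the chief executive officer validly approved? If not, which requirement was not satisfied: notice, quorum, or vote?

Notice: 1 day given; 3 required (1 < 3). Not satisfied.
Quorum: 9 present; quorum is 6. Satisfied.
Vote: the removal of the chief executive officer requires two-thirds of the managers then in office (10). 2/3 of 10 = 6.67, rounded up to 7, so 7 affirmative votes are needed; 7 voted in favor. Satisfied.

Invalid — notice requirement not satisfied.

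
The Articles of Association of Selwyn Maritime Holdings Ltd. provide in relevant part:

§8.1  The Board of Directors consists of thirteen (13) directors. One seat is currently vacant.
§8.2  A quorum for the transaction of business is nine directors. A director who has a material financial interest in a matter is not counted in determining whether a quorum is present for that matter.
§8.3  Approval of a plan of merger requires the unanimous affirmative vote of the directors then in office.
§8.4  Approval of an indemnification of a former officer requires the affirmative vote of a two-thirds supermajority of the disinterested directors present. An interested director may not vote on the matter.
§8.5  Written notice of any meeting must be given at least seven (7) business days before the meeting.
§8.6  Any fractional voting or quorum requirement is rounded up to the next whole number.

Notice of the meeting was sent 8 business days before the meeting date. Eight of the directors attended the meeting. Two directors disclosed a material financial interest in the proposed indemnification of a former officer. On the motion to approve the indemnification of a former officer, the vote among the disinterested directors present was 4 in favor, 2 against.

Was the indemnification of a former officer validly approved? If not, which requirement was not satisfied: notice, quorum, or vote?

Invalid — quorum requirement not satisfied.

Notice: 8 business days given; 7 required (8 ≥ 7). Satisfied.
Quorum: 8 present, but the 2 interested directors do not count, leaving 6. Quorum is 9. Not satisfied.
Vote: the indemnification of a former officer requires two-thirds of the disinterested directors present (8 − 2 = 6). 2/3 of 6 = 4, so 4 affirmative votes are needed; 4 voted in favor. Satisfied. (Moot — without a quorum no business can be validly transacted.)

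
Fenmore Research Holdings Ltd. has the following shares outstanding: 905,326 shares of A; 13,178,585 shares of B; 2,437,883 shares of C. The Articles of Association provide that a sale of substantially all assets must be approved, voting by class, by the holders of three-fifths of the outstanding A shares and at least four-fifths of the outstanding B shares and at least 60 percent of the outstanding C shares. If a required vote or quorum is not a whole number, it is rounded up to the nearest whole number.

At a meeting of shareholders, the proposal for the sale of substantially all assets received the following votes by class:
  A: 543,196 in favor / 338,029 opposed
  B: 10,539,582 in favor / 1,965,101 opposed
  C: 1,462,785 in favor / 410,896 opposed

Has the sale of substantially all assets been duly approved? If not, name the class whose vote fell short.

A: 3/5 of 905326 = 543195.60, rounded up to 543196; 543,196 required, 543,196 in favor — approved.
B: 4/5 of 13178585 = 10542868; 10,542,868 required, 10,539,582 in favor — not approved.
C: 3/5 of 2437883 = 1462729.80, rounded up to 1462730; 1,462,730 required, 1,462,785 in favor — approved.

Not approved — the B shares did not give the required vote.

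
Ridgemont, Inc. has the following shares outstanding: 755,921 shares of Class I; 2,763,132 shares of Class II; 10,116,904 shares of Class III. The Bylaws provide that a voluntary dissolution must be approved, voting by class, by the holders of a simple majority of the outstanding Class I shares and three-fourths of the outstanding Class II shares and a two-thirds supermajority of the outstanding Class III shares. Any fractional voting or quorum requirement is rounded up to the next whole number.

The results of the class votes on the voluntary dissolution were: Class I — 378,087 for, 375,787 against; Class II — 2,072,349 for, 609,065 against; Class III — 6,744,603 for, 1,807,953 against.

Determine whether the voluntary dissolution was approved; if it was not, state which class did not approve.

Class I: a majority of 755921 is 377961; 377,961 required, 378,087 in favor — approved.
Class II: 3/4 of 2763132 = 2072349; 2,072,349 required, 2,072,349 in favor — approved.
Class III: 2/3 of 10116904 = 6744602.67, rounded up to 6744603; 6,744,603 required, 6,744,603 in favor — approved.

Approved — every class gave the required vote.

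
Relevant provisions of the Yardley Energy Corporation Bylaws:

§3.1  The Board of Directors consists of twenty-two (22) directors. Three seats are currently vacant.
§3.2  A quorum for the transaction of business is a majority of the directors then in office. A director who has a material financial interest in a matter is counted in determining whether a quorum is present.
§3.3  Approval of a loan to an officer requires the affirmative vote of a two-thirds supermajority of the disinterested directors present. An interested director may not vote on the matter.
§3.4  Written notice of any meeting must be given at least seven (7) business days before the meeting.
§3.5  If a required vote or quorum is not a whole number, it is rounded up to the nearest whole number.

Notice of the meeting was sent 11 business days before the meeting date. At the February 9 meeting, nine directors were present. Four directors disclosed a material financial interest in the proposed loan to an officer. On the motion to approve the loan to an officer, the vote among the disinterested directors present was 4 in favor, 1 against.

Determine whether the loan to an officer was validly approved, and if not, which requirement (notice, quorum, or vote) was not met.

Invalid — quorum requirement not satisfied.

Notice: 11 business days given; 7 required (11 ≥ 7). Satisfied.
Quorum: 9 present (interested directors count toward quorum); quorum is 10. Not satisfied.
Vote: the loan to an officer requires two-thirds of the disinterested directors present (9 − 4 = 5). 2/3 of 5 = 3.33, rounded up to 4, so 4 affirmative votes are needed; 4 voted in favor. Satisfied. (Moot — without a quorum no business can be validly transacted.)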